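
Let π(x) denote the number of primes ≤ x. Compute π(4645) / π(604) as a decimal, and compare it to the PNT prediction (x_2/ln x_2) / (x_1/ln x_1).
π(4645)/π(604) = 627/110 ≈ 5.7000;  PNT prediction ≈ 5.8324.

π(604) = 110 and π(4645) = 627, so π(4645)/π(604) ≈ 5.7000. The PNT-predicted ratio is (4645/ln(4645)) / (604/ln(604)) ≈ 5.8324. The two agree to within a few percent, as expected.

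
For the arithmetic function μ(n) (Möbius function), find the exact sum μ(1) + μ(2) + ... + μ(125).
Σ_{n ≤ 125} μ(n) = -1

Compute μ(n) for each 1 ≤ n ≤ 125: μ(1) = 1, μ(2) = -1, μ(3) = -1, μ(4) = 0, μ(5) = -1, μ(6) = 1, μ(7) = -1, μ(8) = 0, μ(9) = 0, μ(10) = 1, μ(11) = -1, μ(12) = 0, μ(13) = -1, μ(14) = 1, μ(15) = 1, μ(16) = 0, μ(17) = -1, μ(18) = 0, μ(19) = -1, μ(20) = 0, μ(21) = 1, μ(22) = 1, μ(23) = -1, μ(24) = 0, μ(25) = 0, μ(26) = 1, μ(27) = 0, μ(28) = 0, μ(29) = -1, μ(30) = -1, μ(31) = -1, μ(32) = 0, μ(33) = 1, μ(34) = 1, μ(35) = 1, μ(36) = 0, μ(37) = -1, μ(38) = 1, μ(39) = 1, μ(40) = 0, μ(41) = -1, μ(42) = -1, μ(43) = -1, μ(44) = 0, μ(45) = 0, μ(46) = 1, μ(47) = -1, μ(48) = 0, μ(49) = 0, μ(50) = 0, μ(51) = 1, μ(52) = 0, μ(53) = -1, μ(54) = 0, μ(55) = 1, μ(56) = 0, μ(57) = 1, μ(58) = 1, μ(59) = -1, μ(60) = 0, μ(61) = -1, μ(62) = 1, μ(63) = 0, μ(64) = 0, μ(65) = 1, μ(66) = -1, μ(67) = -1, μ(68) = 0, μ(69) = 1, μ(70) = -1, μ(71) = -1, μ(72) = 0, μ(73) = -1, μ(74) = 1, μ(75) = 0, μ(76) = 0, μ(77) = 1, μ(78) = -1, μ(79) = -1, μ(80) = 0, μ(81) = 0, μ(82) = 1, μ(83) = -1, μ(84) = 0, μ(85) = 1, μ(86) = 1, μ(87) = 1, μ(88) = 0, μ(89) = -1, μ(90) = 0, μ(91) = 1, μ(92) = 0, μ(93) = 1, μ(94) = 1, μ(95) = 1, μ(96) = 0, μ(97) = -1, μ(98) = 0, μ(99) = 0, μ(100) = 0, μ(101) = -1, μ(102) = -1, μ(103) = -1, μ(104) = 0, μ(105) = -1, μ(106) = 1, μ(107) = -1, μ(108) = 0, μ(109) = -1, μ(110) = -1, μ(111) = 1, μ(112) = 0, μ(113) = -1, μ(114) = -1, μ(115) = 1, μ(116) = 0, μ(117) = 0, μ(118) = 1, μ(119) = 1, μ(120) = 0, μ(121) = 0, μ(122) = 1, μ(123) = 1, μ(124) = 0, μ(125) = 0. Summing all 125 values: -1. (Mertens function M(x) = Σ_{n ≤ x} μ(n); on average M(x) should be small (PNT ⟺ M(x) = o(x)).)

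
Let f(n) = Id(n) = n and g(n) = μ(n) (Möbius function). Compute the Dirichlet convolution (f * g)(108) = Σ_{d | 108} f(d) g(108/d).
(Id * μ)(108) = 36

Divisors of 108: [1, 2, 3, 4, 6, 9, 12, 18, 27, 36, 54, 108]. For each d | 108:
  d = 1: Id(1) · μ(108/1) = 1 · 0 = 0
  d = 2: Id(2) · μ(108/2) = 2 · 0 = 0
  d = 3: Id(3) · μ(108/3) = 3 · 0 = 0
  d = 4: Id(4) · μ(108/4) = 4 · 0 = 0
  d = 6: Id(6) · μ(108/6) = 6 · 0 = 0
  d = 9: Id(9) · μ(108/9) = 9 · 0 = 0
  d = 12: Id(12) · μ(108/12) = 12 · 0 = 0
  d = 18: Id(18) · μ(108/18) = 18 · 1 = 18
  d = 27: Id(27) · μ(108/27) = 27 · 0 = 0
  d = 36: Id(36) · μ(108/36) = 36 · -1 = -36
  d = 54: Id(54) · μ(108/54) = 54 · -1 = -54
  d = 108: Id(108) · μ(108/108) = 108 · 1 = 108
Summing: (Id * μ)(108) = 0 + 0 + 0 + 0 + 0 + 0 + 0 + 18 + 0 + -36 + -54 + 108 = 36.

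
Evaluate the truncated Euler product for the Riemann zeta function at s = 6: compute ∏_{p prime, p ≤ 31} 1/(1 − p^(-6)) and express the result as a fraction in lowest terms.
∏ = 21845630847366461901783214359247811231609675/21473219492121468455585352466296495056879616

The primes p ≤ 31 are [2, 3, 5, 7, 11, 13, 17, 19, 23, 29, 31]. For each prime, (1 − 1/p^6)^(-1) = p^6 / (p^6 − 1). The product is (1 − 1/2^6)^(-1), (1 − 1/3^6)^(-1), (1 − 1/5^6)^(-1), (1 − 1/7^6)^(-1), (1 − 1/11^6)^(-1), (1 − 1/13^6)^(-1), (1 − 1/17^6)^(-1), (1 − 1/19^6)^(-1), (1 − 1/23^6)^(-1), (1 − 1/29^6)^(-1), (1 − 1/31^6)^(-1) = ∏ p^6 / (p^6 − 1) = 21845630847366461901783214359247811231609675/21473219492121468455585352466296495056879616.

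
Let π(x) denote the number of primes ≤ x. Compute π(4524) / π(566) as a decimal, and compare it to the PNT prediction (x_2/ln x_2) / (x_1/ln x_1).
π(4524)/π(566) = 615/103 ≈ 5.9709;  PNT prediction ≈ 6.0191.

π(566) = 103 and π(4524) = 615, so π(4524)/π(566) ≈ 5.9709. The PNT-predicted ratio is (4524/ln(4524)) / (566/ln(566)) ≈ 6.0191. The two agree to within a few percent, as expected.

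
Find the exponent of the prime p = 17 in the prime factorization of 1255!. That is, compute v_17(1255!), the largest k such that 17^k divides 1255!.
v_17(1255!) = 77

Legendre's formula: v_p(n!) = Σ_{k ≥ 1} ⌊n / p^k⌋. For p = 17, n = 1255, the terms are:
  ⌊1255/17^1⌋ = ⌊1255/17⌋ = 73
  ⌊1255/17^2⌋ = ⌊1255/289⌋ = 4
(the next term ⌊1255/17^3⌋ = 0, terminating the sum). Summing: v_17(1255!) = 73 + 4 = 77.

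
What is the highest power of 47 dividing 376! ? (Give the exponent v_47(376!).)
v_47(376!) = 8

Legendre's formula: v_p(n!) = Σ_{k ≥ 1} ⌊n / p^k⌋. For p = 47, n = 376, the terms are:
  ⌊376/47^1⌋ = ⌊376/47⌋ = 8
(the next term ⌊376/47^2⌋ = 0, terminating the sum). Summing: v_47(376!) = 8 = 8.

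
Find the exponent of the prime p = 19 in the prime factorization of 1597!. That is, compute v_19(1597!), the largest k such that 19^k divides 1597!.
v_19(1597!) = 88

Legendre's formula: v_p(n!) = Σ_{k ≥ 1} ⌊n / p^k⌋. For p = 19, n = 1597, the terms are:
  ⌊1597/19^1⌋ = ⌊1597/19⌋ = 84
  ⌊1597/19^2⌋ = ⌊1597/361⌋ = 4
(the next term ⌊1597/19^3⌋ = 0, terminating the sum). Summing: v_19(1597!) = 84 + 4 = 88.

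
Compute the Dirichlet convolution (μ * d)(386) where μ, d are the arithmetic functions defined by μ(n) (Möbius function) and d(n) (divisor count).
(μ * d)(386) = 1

Divisors of 386: [1, 2, 193, 386]. For each d | 386:
  d = 1: μ(1) · d(386/1) = 1 · 4 = 4
  d = 2: μ(2) · d(386/2) = -1 · 2 = -2
  d = 193: μ(193) · d(386/193) = -1 · 2 = -2
  d = 386: μ(386) · d(386/386) = 1 · 1 = 1
Summing: (μ * d)(386) = 4 + -2 + -2 + 1 = 1.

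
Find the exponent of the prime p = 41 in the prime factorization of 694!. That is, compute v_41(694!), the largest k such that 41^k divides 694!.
v_41(694!) = 16

Legendre's formula: v_p(n!) = Σ_{k ≥ 1} ⌊n / p^k⌋. For p = 41, n = 694, the terms are:
  ⌊694/41^1⌋ = ⌊694/41⌋ = 16
(the next term ⌊694/41^2⌋ = 0, terminating the sum). Summing: v_41(694!) = 16 = 16.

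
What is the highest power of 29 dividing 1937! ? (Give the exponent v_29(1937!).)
v_29(1937!) = 68

Legendre's formula: v_p(n!) = Σ_{k ≥ 1} ⌊n / p^k⌋. For p = 29, n = 1937, the terms are:
  ⌊1937/29^1⌋ = ⌊1937/29⌋ = 66
  ⌊1937/29^2⌋ = ⌊1937/841⌋ = 2
(the next term ⌊1937/29^3⌋ = 0, terminating the sum). Summing: v_29(1937!) = 66 + 2 = 68.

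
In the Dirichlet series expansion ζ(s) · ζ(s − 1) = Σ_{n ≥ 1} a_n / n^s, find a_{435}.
σ(435) = 720

In the product (Σ m^0/m^s)(Σ k / k^s) = Σ (Σ_{d | n} d) / n^s, the coefficient of 1/n^s is σ(n) = Σ_{d | n} d. For n = 435, divisors are [1, 3, 5, 15, 29, 87, 145, 435]; summing: σ(435) = 720.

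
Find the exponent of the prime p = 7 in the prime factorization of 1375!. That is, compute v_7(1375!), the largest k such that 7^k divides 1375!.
v_7(1375!) = 228

Legendre's formula: v_p(n!) = Σ_{k ≥ 1} ⌊n / p^k⌋. For p = 7, n = 1375, the terms are:
  ⌊1375/7^1⌋ = ⌊1375/7⌋ = 196
  ⌊1375/7^2⌋ = ⌊1375/49⌋ = 28
  ⌊1375/7^3⌋ = ⌊1375/343⌋ = 4
(the next term ⌊1375/7^4⌋ = 0, terminating the sum). Summing: v_7(1375!) = 196 + 28 + 4 = 228.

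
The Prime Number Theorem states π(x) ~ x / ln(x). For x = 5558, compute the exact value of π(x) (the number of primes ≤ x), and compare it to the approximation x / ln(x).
π(5558) = 733;  x/ln(x) ≈ 644.56;  relative error ≈ 12.07%.

Directly count primes up to 5558: π(5558) = 733. The PNT approximation gives 5558/ln(5558) ≈ 5558/8.62299 ≈ 644.56. Relative error (π(x) − x/ln(x)) / π(x) ≈ 12.07%; the approximation is known to undercount slightly (Li(x) is a better estimate).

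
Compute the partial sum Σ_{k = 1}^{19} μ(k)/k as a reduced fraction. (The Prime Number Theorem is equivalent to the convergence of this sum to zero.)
Σ μ(k)/k = -81988/1616615

Values of μ(k) for 1 ≤ k ≤ 19: μ(1) = 1, μ(2) = -1, μ(3) = -1, μ(5) = -1, μ(6) = 1, μ(7) = -1, μ(10) = 1, μ(11) = -1, μ(13) = -1, μ(14) = 1, μ(15) = 1, μ(17) = -1, μ(19) = -1, with μ = 0 on non-squarefree integers. Summing μ(k)/k for k where μ(k) ≠ 0 gives -81988/1616615 ≈ -0.0507. (PNT ⟺ this sum → 0 as n → ∞.)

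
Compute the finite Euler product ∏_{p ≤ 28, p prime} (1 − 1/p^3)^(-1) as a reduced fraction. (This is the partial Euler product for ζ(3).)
∏ = 580625301352525/483109627290624

The primes p ≤ 28 are [2, 3, 5, 7, 11, 13, 17, 19, 23]. For each prime, (1 − 1/p^3)^(-1) = p^3 / (p^3 − 1). The product is (1 − 1/2^3)^(-1), (1 − 1/3^3)^(-1), (1 − 1/5^3)^(-1), (1 − 1/7^3)^(-1), (1 − 1/11^3)^(-1), (1 − 1/13^3)^(-1), (1 − 1/17^3)^(-1), (1 − 1/19^3)^(-1), (1 − 1/23^3)^(-1) = ∏ p^3 / (p^3 − 1) = 580625301352525/483109627290624.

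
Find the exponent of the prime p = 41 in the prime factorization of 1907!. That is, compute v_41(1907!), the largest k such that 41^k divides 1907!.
v_41(1907!) = 47

Legendre's formula: v_p(n!) = Σ_{k ≥ 1} ⌊n / p^k⌋. For p = 41, n = 1907, the terms are:
  ⌊1907/41^1⌋ = ⌊1907/41⌋ = 46
  ⌊1907/41^2⌋ = ⌊1907/1681⌋ = 1
(the next term ⌊1907/41^3⌋ = 0, terminating the sum). Summing: v_41(1907!) = 46 + 1 = 47.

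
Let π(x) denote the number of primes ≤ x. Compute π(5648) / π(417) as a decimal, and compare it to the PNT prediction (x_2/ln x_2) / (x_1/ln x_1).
π(5648)/π(417) = 742/80 ≈ 9.2750;  PNT prediction ≈ 9.4587.

π(417) = 80 and π(5648) = 742, so π(5648)/π(417) ≈ 9.2750. The PNT-predicted ratio is (5648/ln(5648)) / (417/ln(417)) ≈ 9.4587. The two agree to within a few percent, as expected.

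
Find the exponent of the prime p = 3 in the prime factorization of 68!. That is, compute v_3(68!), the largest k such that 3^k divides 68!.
v_3(68!) = 31

Legendre's formula: v_p(n!) = Σ_{k ≥ 1} ⌊n / p^k⌋. For p = 3, n = 68, the terms are:
  ⌊68/3^1⌋ = ⌊68/3⌋ = 22
  ⌊68/3^2⌋ = ⌊68/9⌋ = 7
  ⌊68/3^3⌋ = ⌊68/27⌋ = 2
(the next term ⌊68/3^4⌋ = 0, terminating the sum). Summing: v_3(68!) = 22 + 7 + 2 = 31.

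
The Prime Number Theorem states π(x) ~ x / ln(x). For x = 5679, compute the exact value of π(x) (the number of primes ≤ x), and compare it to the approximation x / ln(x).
π(5679) = 747;  x/ln(x) ≈ 656.95;  relative error ≈ 12.06%.

Directly count primes up to 5679: π(5679) = 747. The PNT approximation gives 5679/ln(5679) ≈ 5679/8.64453 ≈ 656.95. Relative error (π(x) − x/ln(x)) / π(x) ≈ 12.06%; the approximation is known to undercount slightly (Li(x) is a better estimate).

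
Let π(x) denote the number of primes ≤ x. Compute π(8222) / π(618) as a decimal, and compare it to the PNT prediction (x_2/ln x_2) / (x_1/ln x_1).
π(8222)/π(618) = 1031/113 ≈ 9.1239;  PNT prediction ≈ 9.4846.

π(618) = 113 and π(8222) = 1031, so π(8222)/π(618) ≈ 9.1239. The PNT-predicted ratio is (8222/ln(8222)) / (618/ln(618)) ≈ 9.4846. The two agree to within a few percent, as expected.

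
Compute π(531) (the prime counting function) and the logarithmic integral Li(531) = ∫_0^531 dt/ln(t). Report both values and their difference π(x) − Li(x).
π(531) = 99;  Li(531) ≈ 106.76;  π(x) − Li(x) ≈ -7.76.

Direct count of primes ≤ 531 gives π(531) = 99. Numerical evaluation of the logarithmic integral gives Li(531) ≈ 106.76. The difference π(x) − Li(x) ≈ -7.76 is typically negative for small/moderate x (Li(x) overestimates), though Littlewood's theorem shows this sign changes infinitely often.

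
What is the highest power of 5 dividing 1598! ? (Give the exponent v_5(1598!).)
v_5(1598!) = 396

Legendre's formula: v_p(n!) = Σ_{k ≥ 1} ⌊n / p^k⌋. For p = 5, n = 1598, the terms are:
  ⌊1598/5^1⌋ = ⌊1598/5⌋ = 319
  ⌊1598/5^2⌋ = ⌊1598/25⌋ = 63
  ⌊1598/5^3⌋ = ⌊1598/125⌋ = 12
  ⌊1598/5^4⌋ = ⌊1598/625⌋ = 2
(the next term ⌊1598/5^5⌋ = 0, terminating the sum). Summing: v_5(1598!) = 319 + 63 + 12 + 2 = 396.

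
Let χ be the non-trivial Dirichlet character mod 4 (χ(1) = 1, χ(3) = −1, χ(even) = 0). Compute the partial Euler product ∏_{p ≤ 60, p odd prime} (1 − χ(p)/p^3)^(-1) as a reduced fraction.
∏ = 33892950142980005397598438491456695728452775811/34979163586504081013297614880240795412263337984

The odd primes p ≤ 60 are [3, 5, 7, 11, 13, 17, 19, 23, 29, 31, 37, 41, 43, 47, 53, 59]. For each, χ(p) = 1 if p ≡ 1 mod 4, χ(p) = −1 if p ≡ 3 mod 4. Taking (1 − χ(p)/p^3)^(-1) = p^3/(p^3 − χ(p)): (1 − (-1)/3^3)^(-1) · (1 − (1)/5^3)^(-1) · (1 − (-1)/7^3)^(-1) · (1 − (-1)/11^3)^(-1) · (1 − (1)/13^3)^(-1) · (1 − (1)/17^3)^(-1) · (1 − (-1)/19^3)^(-1) · (1 − (-1)/23^3)^(-1) · (1 − (1)/29^3)^(-1) · (1 − (-1)/31^3)^(-1) · (1 − (1)/37^3)^(-1) · (1 − (1)/41^3)^(-1) · (1 − (-1)/43^3)^(-1) · (1 − (-1)/47^3)^(-1) · (1 − (1)/53^3)^(-1) · (1 − (-1)/59^3)^(-1) = 33892950142980005397598438491456695728452775811/34979163586504081013297614880240795412263337984.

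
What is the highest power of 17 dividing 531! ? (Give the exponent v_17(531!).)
v_17(531!) = 32

Legendre's formula: v_p(n!) = Σ_{k ≥ 1} ⌊n / p^k⌋. For p = 17, n = 531, the terms are:
  ⌊531/17^1⌋ = ⌊531/17⌋ = 31
  ⌊531/17^2⌋ = ⌊531/289⌋ = 1
(the next term ⌊531/17^3⌋ = 0, terminating the sum). Summing: v_17(531!) = 31 + 1 = 32.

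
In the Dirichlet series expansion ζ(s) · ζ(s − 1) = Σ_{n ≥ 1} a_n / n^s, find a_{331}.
σ(331) = 332

In the product (Σ m^0/m^s)(Σ k / k^s) = Σ (Σ_{d | n} d) / n^s, the coefficient of 1/n^s is σ(n) = Σ_{d | n} d. For n = 331, divisors are [1, 331]; summing: σ(331) = 332.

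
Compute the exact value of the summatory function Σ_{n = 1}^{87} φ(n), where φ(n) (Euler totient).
Σ_{n ≤ 87} φ(n) = 2328

Compute φ(n) for each 1 ≤ n ≤ 87: φ(1) = 1, φ(2) = 1, φ(3) = 2, φ(4) = 2, φ(5) = 4, φ(6) = 2, φ(7) = 6, φ(8) = 4, φ(9) = 6, φ(10) = 4, φ(11) = 10, φ(12) = 4, φ(13) = 12, φ(14) = 6, φ(15) = 8, φ(16) = 8, φ(17) = 16, φ(18) = 6, φ(19) = 18, φ(20) = 8, φ(21) = 12, φ(22) = 10, φ(23) = 22, φ(24) = 8, φ(25) = 20, φ(26) = 12, φ(27) = 18, φ(28) = 12, φ(29) = 28, φ(30) = 8, φ(31) = 30, φ(32) = 16, φ(33) = 20, φ(34) = 16, φ(35) = 24, φ(36) = 12, φ(37) = 36, φ(38) = 18, φ(39) = 24, φ(40) = 16, φ(41) = 40, φ(42) = 12, φ(43) = 42, φ(44) = 20, φ(45) = 24, φ(46) = 22, φ(47) = 46, φ(48) = 16, φ(49) = 42, φ(50) = 20, φ(51) = 32, φ(52) = 24, φ(53) = 52, φ(54) = 18, φ(55) = 40, φ(56) = 24, φ(57) = 36, φ(58) = 28, φ(59) = 58, φ(60) = 16, φ(61) = 60, φ(62) = 30, φ(63) = 36, φ(64) = 32, φ(65) = 48, φ(66) = 20, φ(67) = 66, φ(68) = 32, φ(69) = 44, φ(70) = 24, φ(71) = 70, φ(72) = 24, φ(73) = 72, φ(74) = 36, φ(75) = 40, φ(76) = 36, φ(77) = 60, φ(78) = 24, φ(79) = 78, φ(80) = 32, φ(81) = 54, φ(82) = 40, φ(83) = 82, φ(84) = 24, φ(85) = 64, φ(86) = 42, φ(87) = 56. Summing all 87 values: 2328. (Average order: Σ_{n ≤ x} φ(n) ~ (3/π²) x². For x = 87, (3/π²)·87² ≈ 2300.70.)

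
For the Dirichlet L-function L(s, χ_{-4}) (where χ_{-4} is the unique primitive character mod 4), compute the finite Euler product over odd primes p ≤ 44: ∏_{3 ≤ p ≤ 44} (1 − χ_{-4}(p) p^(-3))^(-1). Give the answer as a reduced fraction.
∏ = 53382899586415799670070183783895/55093305095879233542015487574016

The odd primes p ≤ 44 are [3, 5, 7, 11, 13, 17, 19, 23, 29, 31, 37, 41, 43]. For each, χ(p) = 1 if p ≡ 1 mod 4, χ(p) = −1 if p ≡ 3 mod 4. Taking (1 − χ(p)/p^3)^(-1) = p^3/(p^3 − χ(p)): (1 − (-1)/3^3)^(-1) · (1 − (1)/5^3)^(-1) · (1 − (-1)/7^3)^(-1) · (1 − (-1)/11^3)^(-1) · (1 − (1)/13^3)^(-1) · (1 − (1)/17^3)^(-1) · (1 − (-1)/19^3)^(-1) · (1 − (-1)/23^3)^(-1) · (1 − (1)/29^3)^(-1) · (1 − (-1)/31^3)^(-1) · (1 − (1)/37^3)^(-1) · (1 − (1)/41^3)^(-1) · (1 − (-1)/43^3)^(-1) = 53382899586415799670070183783895/55093305095879233542015487574016.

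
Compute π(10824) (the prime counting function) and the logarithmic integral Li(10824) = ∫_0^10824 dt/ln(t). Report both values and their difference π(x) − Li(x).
π(10824) = 1315;  Li(10824) ≈ 1335.21;  π(x) − Li(x) ≈ -20.21.

Direct count of primes ≤ 10824 gives π(10824) = 1315. Numerical evaluation of the logarithmic integral gives Li(10824) ≈ 1335.21. The difference π(x) − Li(x) ≈ -20.21 is typically negative for small/moderate x (Li(x) overestimates), though Littlewood's theorem shows this sign changes infinitely often.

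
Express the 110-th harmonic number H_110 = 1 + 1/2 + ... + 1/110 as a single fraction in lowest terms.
H_110 = 812425573941376284756780362571245808659649778037/153803387341307877636928566091115101174034840640

Direct summation: H_110 = 1 + 1/2 + ... + 1/110. The least common denominator is lcm(1, ..., 110) = 8459186303771933270031071135011330564571916235200; over this denominator the numerator is 8459186303771933270031071135011330564571916235200 + 4229593151885966635015535567505665282285958117600 + 2819728767923977756677023711670443521523972078400 + 2114796575942983317507767783752832641142979058800 + 1691837260754386654006214227002266112914383247040 + 1409864383961988878338511855835221760761986039200 + 1208455186253133324290153019287332937795988033600 + 1057398287971491658753883891876416320571489529400 + 939909589307992585559007903890147840507990692800 + 845918630377193327003107113501133056457191623520 + 769016936706539388184642830455575505870174203200 + 704932191980994439169255927917610880380993019600 + 650706638751687174617774702693179274197839710400 + 604227593126566662145076509643666468897994016800 + 563945753584795551335404742334088704304794415680 + 528699143985745829376941945938208160285744764700 + 497599194339525486472415949118313562621877425600 + 469954794653996292779503951945073920253995346400 + 445220331777470172106898480790070029714311380800 + 422959315188596663501553556750566528228595811760 + 402818395417711108096717673095777645931996011200 + 384508468353269694092321415227787752935087101600 + 367790708859649272610046571087449154981387662400 + 352466095990497219584627963958805440190496509800 + 338367452150877330801242845400453222582876649408 + 325353319375843587308887351346589637098919855200 + 313303196435997528519669301296715946835996897600 + 302113796563283331072538254821833234448997008400 + 291696079440411492070036935690045881536962628800 + 281972876792397775667702371167044352152397207840 + 272876977541030105484873262419720340792642459200 + 264349571992872914688470972969104080142872382350 + 256338978902179796061547610151858501956724734400 + 248799597169762743236207974559156781310938712800 + 241691037250626664858030603857466587559197606720 + 234977397326998146389751975972536960126997673200 + 228626656858700899190028949594900826069511249600 + 222610165888735086053449240395035014857155690400 + 216902212917229058205924900897726424732613236800 + 211479657594298331750776778375283264114297905880 + 206321617165169104147099295975886111331022347200 + 201409197708855554048358836547888822965998005600 + 196725262878417052791420258953751873594695726400 + 192254234176634847046160707613893876467543550800 + 187981917861598517111801580778029568101598138560 + 183895354429824636305023285543724577490693831200 + 179982687314296452553852577340666607756849281600 + 176233047995248609792313981979402720095248254900 + 172636455179019046327164717041047562542284004800 + 169183726075438665400621422700226611291438324704 + 165866398113175162157471983039437854207292475200 + 162676659687921793654443675673294818549459927600 + 159607288750413835283605115754930765369281438400 + 156651598217998764259834650648357973417998448800 + 153803387341307877636928566091115101174034840640 + 151056898281641665536269127410916617224498504200 + 148406777259156724035632826930023343238103793600 + 145848039720205746035018467845022940768481314400 + 143376039046981919831035103983242890924947732800 + 140986438396198887833851185583522176076198603920 + 138675185307736610984115920246087386304457643200 + 136438488770515052742436631209860170396321229600 + 134272798472570369365572557698592548643998670400 + 132174785996436457344235486484552040071436191175 + 130141327750337434923554940538635854839567942080 + 128169489451089898030773805075929250978362367200 + 126256511996596018955687628880766127829431585600 + 124399798584881371618103987279578390655469356400 + 122596902953216424203348857029149718327129220800 + 120845518625313332429015301928733293779598803360 + 119143469067210327746916494859314514993970651200 + 117488698663499073194875987986268480063498836600 + 115879264435231962603165358013853843350300222400 + 114313328429350449595014474797450413034755624800 + 112789150716959110267080948466817740860958883136 + 111305082944367543026724620197517507428577845200 + 109859562386648484026377547207939357981453457600 + 108451106458614529102962450448863212366306618400 + 107078307642682699620646470063434564108505268800 + 105739828797149165875388389187641632057148952940 + 104434398811999176173223100432238648945332299200 + 103160808582584552073549647987943055665511173600 + 101917907274360641807603266686883500777974894400 + 100704598854427777024179418273944411482999002800 + 99519838867905097294483189823662712524375485120 + 98362631439208526395710129476875936797347863200 + 97232026480137164023345645230015293845654209600 + 96127117088317423523080353806946938233771775400 + 95047037121032958090236754325970006343504676800 + 93990958930799258555900790389014784050799069280 + 92958091250241024945396386099025610599691387200 + 91947677214912318152511642771862288745346915600 + 90958992513676701828291087473240113597547486400 + 89991343657148226276926288670333303878424640800 + 89044066355494034421379696158014005942862276160 + 88116523997624304896156990989701360047624127450 + 87208106224452920309598671494962170768782641600 + 86318227589509523163582358520523781271142002400 + 85446326300726598687182536717286167318908244800 + 84591863037719332700310711350113305645719162352 + 83754319839326071980505654802092381827444715200 + 82933199056587581078735991519718927103646237600 + 82128022366717798738165739174867287034678798400 + 81338329843960896827221837836647409274729963800 + 80563679083542221619343534619155529186399202240 + 79803644375206917641802557877465382684640719200 + 79057815923102180093748328364591874435251553600 + 78325799108999382129917325324178986708999224400 + 77607213796072782293863037935883766647448772800 + 76901693670653938818464283045557550587017420320 = 44683406566775695661622919941418519476280737792035, so H_110 = 44683406566775695661622919941418519476280737792035/8459186303771933270031071135011330564571916235200; reducing by gcd(44683406566775695661622919941418519476280737792035, 8459186303771933270031071135011330564571916235200) = 55 gives 812425573941376284756780362571245808659649778037/153803387341307877636928566091115101174034840640 ≈ 5.28223. (The PNT-adjacent estimate ln(110) + γ ≈ 5.27770 matches within O(1/n).)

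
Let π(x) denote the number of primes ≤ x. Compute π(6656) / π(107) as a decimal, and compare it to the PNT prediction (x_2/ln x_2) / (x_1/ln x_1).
π(6656)/π(107) = 857/28 ≈ 30.6071;  PNT prediction ≈ 33.0191.

π(107) = 28 and π(6656) = 857, so π(6656)/π(107) ≈ 30.6071. The PNT-predicted ratio is (6656/ln(6656)) / (107/ln(107)) ≈ 33.0191. The two agree to within a few percent, as expected.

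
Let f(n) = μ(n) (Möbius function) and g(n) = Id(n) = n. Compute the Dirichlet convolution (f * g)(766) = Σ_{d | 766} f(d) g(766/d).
(μ * Id)(766) = 382

Divisors of 766: [1, 2, 383, 766]. For each d | 766:
  d = 1: μ(1) · Id(766/1) = 1 · 766 = 766
  d = 2: μ(2) · Id(766/2) = -1 · 383 = -383
  d = 383: μ(383) · Id(766/383) = -1 · 2 = -2
  d = 766: μ(766) · Id(766/766) = 1 · 1 = 1
Summing: (μ * Id)(766) = 766 + -383 + -2 + 1 = 382.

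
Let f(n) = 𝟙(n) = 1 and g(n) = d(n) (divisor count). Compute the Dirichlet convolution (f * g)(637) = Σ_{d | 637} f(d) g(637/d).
(𝟙 * d)(637) = 18

Divisors of 637: [1, 7, 13, 49, 91, 637]. For each d | 637:
  d = 1: 𝟙(1) · d(637/1) = 1 · 6 = 6
  d = 7: 𝟙(7) · d(637/7) = 1 · 4 = 4
  d = 13: 𝟙(13) · d(637/13) = 1 · 3 = 3
  d = 49: 𝟙(49) · d(637/49) = 1 · 2 = 2
  d = 91: 𝟙(91) · d(637/91) = 1 · 2 = 2
  d = 637: 𝟙(637) · d(637/637) = 1 · 1 = 1
Summing: (𝟙 * d)(637) = 6 + 4 + 3 + 2 + 2 + 1 = 18.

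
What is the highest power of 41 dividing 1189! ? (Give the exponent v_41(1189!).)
v_41(1189!) = 29

Legendre's formula: v_p(n!) = Σ_{k ≥ 1} ⌊n / p^k⌋. For p = 41, n = 1189, the terms are:
  ⌊1189/41^1⌋ = ⌊1189/41⌋ = 29
(the next term ⌊1189/41^2⌋ = 0, terminating the sum). Summing: v_41(1189!) = 29 = 29.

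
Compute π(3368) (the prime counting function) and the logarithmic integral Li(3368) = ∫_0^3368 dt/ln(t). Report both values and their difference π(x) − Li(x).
π(3368) = 474;  Li(3368) ≈ 488.39;  π(x) − Li(x) ≈ -14.39.

Direct count of primes ≤ 3368 gives π(3368) = 474. Numerical evaluation of the logarithmic integral gives Li(3368) ≈ 488.39. The difference π(x) − Li(x) ≈ -14.39 is typically negative for small/moderate x (Li(x) overestimates), though Littlewood's theorem shows this sign changes infinitely often.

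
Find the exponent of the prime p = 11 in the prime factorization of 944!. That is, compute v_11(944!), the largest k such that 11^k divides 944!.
v_11(944!) = 92

Legendre's formula: v_p(n!) = Σ_{k ≥ 1} ⌊n / p^k⌋. For p = 11, n = 944, the terms are:
  ⌊944/11^1⌋ = ⌊944/11⌋ = 85
  ⌊944/11^2⌋ = ⌊944/121⌋ = 7
(the next term ⌊944/11^3⌋ = 0, terminating the sum). Summing: v_11(944!) = 85 + 7 = 92.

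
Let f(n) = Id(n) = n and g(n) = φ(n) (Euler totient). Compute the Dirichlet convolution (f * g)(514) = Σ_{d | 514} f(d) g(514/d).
(Id * φ)(514) = 1539

Divisors of 514: [1, 2, 257, 514]. For each d | 514:
  d = 1: Id(1) · φ(514/1) = 1 · 256 = 256
  d = 2: Id(2) · φ(514/2) = 2 · 256 = 512
  d = 257: Id(257) · φ(514/257) = 257 · 1 = 257
  d = 514: Id(514) · φ(514/514) = 514 · 1 = 514
Summing: (Id * φ)(514) = 256 + 512 + 257 + 514 = 1539.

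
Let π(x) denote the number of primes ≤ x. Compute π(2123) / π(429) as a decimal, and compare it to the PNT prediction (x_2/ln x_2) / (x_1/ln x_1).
π(2123)/π(429) = 319/82 ≈ 3.8902;  PNT prediction ≈ 3.9157.

π(429) = 82 and π(2123) = 319, so π(2123)/π(429) ≈ 3.8902. The PNT-predicted ratio is (2123/ln(2123)) / (429/ln(429)) ≈ 3.9157. The two agree to within a few percent, as expected.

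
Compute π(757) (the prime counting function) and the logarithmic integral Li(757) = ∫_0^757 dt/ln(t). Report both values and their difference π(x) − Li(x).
π(757) = 134;  Li(757) ≈ 141.74;  π(x) − Li(x) ≈ -7.74.

Direct count of primes ≤ 757 gives π(757) = 134. Numerical evaluation of the logarithmic integral gives Li(757) ≈ 141.74. The difference π(x) − Li(x) ≈ -7.74 is typically negative for small/moderate x (Li(x) overestimates), though Littlewood's theorem shows this sign changes infinitely often.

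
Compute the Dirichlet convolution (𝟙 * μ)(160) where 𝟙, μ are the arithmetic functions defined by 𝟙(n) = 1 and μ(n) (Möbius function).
(𝟙 * μ)(160) = 0

Divisors of 160: [1, 2, 4, 5, 8, 10, 16, 20, 32, 40, 80, 160]. For each d | 160:
  d = 1: 𝟙(1) · μ(160/1) = 1 · 0 = 0
  d = 2: 𝟙(2) · μ(160/2) = 1 · 0 = 0
  d = 4: 𝟙(4) · μ(160/4) = 1 · 0 = 0
  d = 5: 𝟙(5) · μ(160/5) = 1 · 0 = 0
  d = 8: 𝟙(8) · μ(160/8) = 1 · 0 = 0
  d = 10: 𝟙(10) · μ(160/10) = 1 · 0 = 0
  d = 16: 𝟙(16) · μ(160/16) = 1 · 1 = 1
  d = 20: 𝟙(20) · μ(160/20) = 1 · 0 = 0
  d = 32: 𝟙(32) · μ(160/32) = 1 · -1 = -1
  d = 40: 𝟙(40) · μ(160/40) = 1 · 0 = 0
  d = 80: 𝟙(80) · μ(160/80) = 1 · -1 = -1
  d = 160: 𝟙(160) · μ(160/160) = 1 · 1 = 1
Summing: (𝟙 * μ)(160) = 0 + 0 + 0 + 0 + 0 + 0 + 1 + 0 + -1 + 0 + -1 + 1 = 0.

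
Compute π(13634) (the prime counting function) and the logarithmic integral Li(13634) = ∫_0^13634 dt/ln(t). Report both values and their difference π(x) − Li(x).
π(13634) = 1612;  Li(13634) ≈ 1633.87;  π(x) − Li(x) ≈ -21.87.

Direct count of primes ≤ 13634 gives π(13634) = 1612. Numerical evaluation of the logarithmic integral gives Li(13634) ≈ 1633.87. The difference π(x) − Li(x) ≈ -21.87 is typically negative for small/moderate x (Li(x) overestimates), though Littlewood's theorem shows this sign changes infinitely often.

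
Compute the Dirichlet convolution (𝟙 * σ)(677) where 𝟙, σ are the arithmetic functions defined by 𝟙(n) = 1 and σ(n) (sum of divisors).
(𝟙 * σ)(677) = 679

Divisors of 677: [1, 677]. For each d | 677:
  d = 1: 𝟙(1) · σ(677/1) = 1 · 678 = 678
  d = 677: 𝟙(677) · σ(677/677) = 1 · 1 = 1
Summing: (𝟙 * σ)(677) = 678 + 1 = 679.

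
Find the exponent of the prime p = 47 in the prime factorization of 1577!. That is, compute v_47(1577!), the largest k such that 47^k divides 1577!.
v_47(1577!) = 33

Legendre's formula: v_p(n!) = Σ_{k ≥ 1} ⌊n / p^k⌋. For p = 47, n = 1577, the terms are:
  ⌊1577/47^1⌋ = ⌊1577/47⌋ = 33
(the next term ⌊1577/47^2⌋ = 0, terminating the sum). Summing: v_47(1577!) = 33 = 33.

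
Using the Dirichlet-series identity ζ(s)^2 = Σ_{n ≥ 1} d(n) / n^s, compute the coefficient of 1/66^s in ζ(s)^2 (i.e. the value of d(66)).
d(66) = 8

ζ(s)^2 = (Σ 1/m^s)(Σ 1/k^s). The coefficient of 1/n^s in the product is the number of ordered pairs (m, k) with mk = n, which equals d(n). For n = 66, divisors are [1, 2, 3, 6, 11, 22, 33, 66], so d(66) = 8.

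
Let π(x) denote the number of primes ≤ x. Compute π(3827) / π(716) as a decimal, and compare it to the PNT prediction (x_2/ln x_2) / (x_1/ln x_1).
π(3827)/π(716) = 531/127 ≈ 4.1811;  PNT prediction ≈ 4.2590.

π(716) = 127 and π(3827) = 531, so π(3827)/π(716) ≈ 4.1811. The PNT-predicted ratio is (3827/ln(3827)) / (716/ln(716)) ≈ 4.2590. The two agree to within a few percent, as expected.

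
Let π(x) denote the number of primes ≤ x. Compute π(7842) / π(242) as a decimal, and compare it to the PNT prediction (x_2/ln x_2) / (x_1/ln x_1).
π(7842)/π(242) = 991/53 ≈ 18.6981;  PNT prediction ≈ 19.8354.

π(242) = 53 and π(7842) = 991, so π(7842)/π(242) ≈ 18.6981. The PNT-predicted ratio is (7842/ln(7842)) / (242/ln(242)) ≈ 19.8354. The two agree to within a few percent, as expected.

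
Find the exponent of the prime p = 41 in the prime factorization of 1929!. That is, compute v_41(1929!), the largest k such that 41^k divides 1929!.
v_41(1929!) = 48

Legendre's formula: v_p(n!) = Σ_{k ≥ 1} ⌊n / p^k⌋. For p = 41, n = 1929, the terms are:
  ⌊1929/41^1⌋ = ⌊1929/41⌋ = 47
  ⌊1929/41^2⌋ = ⌊1929/1681⌋ = 1
(the next term ⌊1929/41^3⌋ = 0, terminating the sum). Summing: v_41(1929!) = 47 + 1 = 48.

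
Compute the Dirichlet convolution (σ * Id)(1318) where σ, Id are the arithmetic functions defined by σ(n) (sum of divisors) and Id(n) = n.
(σ * Id)(1318) = 6595

Divisors of 1318: [1, 2, 659, 1318]. For each d | 1318:
  d = 1: σ(1) · Id(1318/1) = 1 · 1318 = 1318
  d = 2: σ(2) · Id(1318/2) = 3 · 659 = 1977
  d = 659: σ(659) · Id(1318/659) = 660 · 2 = 1320
  d = 1318: σ(1318) · Id(1318/1318) = 1980 · 1 = 1980
Summing: (σ * Id)(1318) = 1318 + 1977 + 1320 + 1980 = 6595.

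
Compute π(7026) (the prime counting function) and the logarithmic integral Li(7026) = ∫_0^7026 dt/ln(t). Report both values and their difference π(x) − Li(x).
π(7026) = 903;  Li(7026) ≈ 917.27;  π(x) − Li(x) ≈ -14.27.

Direct count of primes ≤ 7026 gives π(7026) = 903. Numerical evaluation of the logarithmic integral gives Li(7026) ≈ 917.27. The difference π(x) − Li(x) ≈ -14.27 is typically negative for small/moderate x (Li(x) overestimates), though Littlewood's theorem shows this sign changes infinitely often.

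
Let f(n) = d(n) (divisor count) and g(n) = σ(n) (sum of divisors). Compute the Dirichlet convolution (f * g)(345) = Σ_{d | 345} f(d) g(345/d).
(d * σ)(345) = 1248

Divisors of 345: [1, 3, 5, 15, 23, 69, 115, 345]. For each d | 345:
  d = 1: d(1) · σ(345/1) = 1 · 576 = 576
  d = 3: d(3) · σ(345/3) = 2 · 144 = 288
  d = 5: d(5) · σ(345/5) = 2 · 96 = 192
  d = 15: d(15) · σ(345/15) = 4 · 24 = 96
  d = 23: d(23) · σ(345/23) = 2 · 24 = 48
  d = 69: d(69) · σ(345/69) = 4 · 6 = 24
  d = 115: d(115) · σ(345/115) = 4 · 4 = 16
  d = 345: d(345) · σ(345/345) = 8 · 1 = 8
Summing: (d * σ)(345) = 576 + 288 + 192 + 96 + 48 + 24 + 16 + 8 = 1248.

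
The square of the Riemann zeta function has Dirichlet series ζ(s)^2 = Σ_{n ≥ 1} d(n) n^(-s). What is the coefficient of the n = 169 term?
d(169) = 3

ζ(s)^2 = (Σ 1/m^s)(Σ 1/k^s). The coefficient of 1/n^s in the product is the number of ordered pairs (m, k) with mk = n, which equals d(n). For n = 169, divisors are [1, 13, 169], so d(169) = 3.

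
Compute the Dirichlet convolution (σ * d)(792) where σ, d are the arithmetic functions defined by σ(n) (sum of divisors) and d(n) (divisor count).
(σ * d)(792) = 14112

Divisors of 792: [1, 2, 3, 4, 6, 8, 9, 11, 12, 18, 22, 24, 33, 36, 44, 66, 72, 88, 99, 132, 198, 264, 396, 792]. For each d | 792:
  d = 1: σ(1) · d(792/1) = 1 · 24 = 24
  d = 2: σ(2) · d(792/2) = 3 · 18 = 54
  d = 3: σ(3) · d(792/3) = 4 · 16 = 64
  d = 4: σ(4) · d(792/4) = 7 · 12 = 84
  d = 6: σ(6) · d(792/6) = 12 · 12 = 144
  d = 8: σ(8) · d(792/8) = 15 · 6 = 90
  d = 9: σ(9) · d(792/9) = 13 · 8 = 104
  d = 11: σ(11) · d(792/11) = 12 · 12 = 144
  d = 12: σ(12) · d(792/12) = 28 · 8 = 224
  d = 18: σ(18) · d(792/18) = 39 · 6 = 234
  d = 22: σ(22) · d(792/22) = 36 · 9 = 324
  d = 24: σ(24) · d(792/24) = 60 · 4 = 240
  d = 33: σ(33) · d(792/33) = 48 · 8 = 384
  d = 36: σ(36) · d(792/36) = 91 · 4 = 364
  d = 44: σ(44) · d(792/44) = 84 · 6 = 504
  d = 66: σ(66) · d(792/66) = 144 · 6 = 864
  d = 72: σ(72) · d(792/72) = 195 · 2 = 390
  d = 88: σ(88) · d(792/88) = 180 · 3 = 540
  d = 99: σ(99) · d(792/99) = 156 · 4 = 624
  d = 132: σ(132) · d(792/132) = 336 · 4 = 1344
  d = 198: σ(198) · d(792/198) = 468 · 3 = 1404
  d = 264: σ(264) · d(792/264) = 720 · 2 = 1440
  d = 396: σ(396) · d(792/396) = 1092 · 2 = 2184
  d = 792: σ(792) · d(792/792) = 2340 · 1 = 2340
Summing: (σ * d)(792) = 24 + 54 + 64 + 84 + 144 + 90 + 104 + 144 + 224 + 234 + 324 + 240 + 384 + 364 + 504 + 864 + 390 + 540 + 624 + 1344 + 1404 + 1440 + 2184 + 2340 = 14112.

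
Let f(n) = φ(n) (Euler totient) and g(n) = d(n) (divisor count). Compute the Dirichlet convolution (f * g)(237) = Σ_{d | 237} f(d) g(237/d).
(φ * d)(237) = 320

Divisors of 237: [1, 3, 79, 237]. For each d | 237:
  d = 1: φ(1) · d(237/1) = 1 · 4 = 4
  d = 3: φ(3) · d(237/3) = 2 · 2 = 4
  d = 79: φ(79) · d(237/79) = 78 · 2 = 156
  d = 237: φ(237) · d(237/237) = 156 · 1 = 156
Summing: (φ * d)(237) = 4 + 4 + 156 + 156 = 320.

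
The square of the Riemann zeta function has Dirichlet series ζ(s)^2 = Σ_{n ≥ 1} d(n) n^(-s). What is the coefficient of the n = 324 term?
d(324) = 15

ζ(s)^2 = (Σ 1/m^s)(Σ 1/k^s). The coefficient of 1/n^s in the product is the number of ordered pairs (m, k) with mk = n, which equals d(n). For n = 324, divisors are [1, 2, 3, 4, 6, 9, 12, 18, 27, 36, 54, 81, 108, 162, 324], so d(324) = 15.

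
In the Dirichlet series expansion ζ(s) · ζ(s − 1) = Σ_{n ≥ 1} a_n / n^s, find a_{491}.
σ(491) = 492

In the product (Σ m^0/m^s)(Σ k / k^s) = Σ (Σ_{d | n} d) / n^s, the coefficient of 1/n^s is σ(n) = Σ_{d | n} d. For n = 491, divisors are [1, 491]; summing: σ(491) = 492.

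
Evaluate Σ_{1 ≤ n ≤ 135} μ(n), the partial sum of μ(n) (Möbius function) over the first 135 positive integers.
Σ_{n ≤ 135} μ(n) = -1

Compute μ(n) for each 1 ≤ n ≤ 135: μ(1) = 1, μ(2) = -1, μ(3) = -1, μ(4) = 0, μ(5) = -1, μ(6) = 1, μ(7) = -1, μ(8) = 0, μ(9) = 0, μ(10) = 1, μ(11) = -1, μ(12) = 0, μ(13) = -1, μ(14) = 1, μ(15) = 1, μ(16) = 0, μ(17) = -1, μ(18) = 0, μ(19) = -1, μ(20) = 0, μ(21) = 1, μ(22) = 1, μ(23) = -1, μ(24) = 0, μ(25) = 0, μ(26) = 1, μ(27) = 0, μ(28) = 0, μ(29) = -1, μ(30) = -1, μ(31) = -1, μ(32) = 0, μ(33) = 1, μ(34) = 1, μ(35) = 1, μ(36) = 0, μ(37) = -1, μ(38) = 1, μ(39) = 1, μ(40) = 0, μ(41) = -1, μ(42) = -1, μ(43) = -1, μ(44) = 0, μ(45) = 0, μ(46) = 1, μ(47) = -1, μ(48) = 0, μ(49) = 0, μ(50) = 0, μ(51) = 1, μ(52) = 0, μ(53) = -1, μ(54) = 0, μ(55) = 1, μ(56) = 0, μ(57) = 1, μ(58) = 1, μ(59) = -1, μ(60) = 0, μ(61) = -1, μ(62) = 1, μ(63) = 0, μ(64) = 0, μ(65) = 1, μ(66) = -1, μ(67) = -1, μ(68) = 0, μ(69) = 1, μ(70) = -1, μ(71) = -1, μ(72) = 0, μ(73) = -1, μ(74) = 1, μ(75) = 0, μ(76) = 0, μ(77) = 1, μ(78) = -1, μ(79) = -1, μ(80) = 0, μ(81) = 0, μ(82) = 1, μ(83) = -1, μ(84) = 0, μ(85) = 1, μ(86) = 1, μ(87) = 1, μ(88) = 0, μ(89) = -1, μ(90) = 0, μ(91) = 1, μ(92) = 0, μ(93) = 1, μ(94) = 1, μ(95) = 1, μ(96) = 0, μ(97) = -1, μ(98) = 0, μ(99) = 0, μ(100) = 0, μ(101) = -1, μ(102) = -1, μ(103) = -1, μ(104) = 0, μ(105) = -1, μ(106) = 1, μ(107) = -1, μ(108) = 0, μ(109) = -1, μ(110) = -1, μ(111) = 1, μ(112) = 0, μ(113) = -1, μ(114) = -1, μ(115) = 1, μ(116) = 0, μ(117) = 0, μ(118) = 1, μ(119) = 1, μ(120) = 0, μ(121) = 0, μ(122) = 1, μ(123) = 1, μ(124) = 0, μ(125) = 0, μ(126) = 0, μ(127) = -1, μ(128) = 0, μ(129) = 1, μ(130) = -1, μ(131) = -1, μ(132) = 0, μ(133) = 1, μ(134) = 1, μ(135) = 0. Summing all 135 values: -1. (Mertens function M(x) = Σ_{n ≤ x} μ(n); on average M(x) should be small (PNT ⟺ M(x) = o(x)).)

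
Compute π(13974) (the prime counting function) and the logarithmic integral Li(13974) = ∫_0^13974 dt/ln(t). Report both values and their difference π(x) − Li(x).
π(13974) = 1650;  Li(13974) ≈ 1669.54;  π(x) − Li(x) ≈ -19.54.

Direct count of primes ≤ 13974 gives π(13974) = 1650. Numerical evaluation of the logarithmic integral gives Li(13974) ≈ 1669.54. The difference π(x) − Li(x) ≈ -19.54 is typically negative for small/moderate x (Li(x) overestimates), though Littlewood's theorem shows this sign changes infinitely often.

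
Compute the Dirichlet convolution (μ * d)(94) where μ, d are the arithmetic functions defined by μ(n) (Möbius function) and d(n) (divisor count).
(μ * d)(94) = 1

Divisors of 94: [1, 2, 47, 94]. For each d | 94:
  d = 1: μ(1) · d(94/1) = 1 · 4 = 4
  d = 2: μ(2) · d(94/2) = -1 · 2 = -2
  d = 47: μ(47) · d(94/47) = -1 · 2 = -2
  d = 94: μ(94) · d(94/94) = 1 · 1 = 1
Summing: (μ * d)(94) = 4 + -2 + -2 + 1 = 1.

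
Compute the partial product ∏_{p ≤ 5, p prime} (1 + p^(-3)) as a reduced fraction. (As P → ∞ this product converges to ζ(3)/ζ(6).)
∏ = 147/125

The primes p ≤ 5 are [2, 3, 5]. For each, (1 + 1/p^3) = (p^3 + 1)/p^3. Multiplying these fractions over p ∈ [2, 3, 5] gives 147/125. (In the limit P → ∞ this tends to ζ(3)/ζ(6).)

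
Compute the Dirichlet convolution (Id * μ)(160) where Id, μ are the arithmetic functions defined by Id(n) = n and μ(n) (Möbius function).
(Id * μ)(160) = 64

Divisors of 160: [1, 2, 4, 5, 8, 10, 16, 20, 32, 40, 80, 160]. For each d | 160:
  d = 1: Id(1) · μ(160/1) = 1 · 0 = 0
  d = 2: Id(2) · μ(160/2) = 2 · 0 = 0
  d = 4: Id(4) · μ(160/4) = 4 · 0 = 0
  d = 5: Id(5) · μ(160/5) = 5 · 0 = 0
  d = 8: Id(8) · μ(160/8) = 8 · 0 = 0
  d = 10: Id(10) · μ(160/10) = 10 · 0 = 0
  d = 16: Id(16) · μ(160/16) = 16 · 1 = 16
  d = 20: Id(20) · μ(160/20) = 20 · 0 = 0
  d = 32: Id(32) · μ(160/32) = 32 · -1 = -32
  d = 40: Id(40) · μ(160/40) = 40 · 0 = 0
  d = 80: Id(80) · μ(160/80) = 80 · -1 = -80
  d = 160: Id(160) · μ(160/160) = 160 · 1 = 160
Summing: (Id * μ)(160) = 0 + 0 + 0 + 0 + 0 + 0 + 16 + 0 + -32 + 0 + -80 + 160 = 64.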